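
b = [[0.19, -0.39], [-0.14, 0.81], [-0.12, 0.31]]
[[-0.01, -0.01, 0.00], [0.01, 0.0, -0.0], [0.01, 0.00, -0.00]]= b @ [[-0.04, -0.03, 0.02], [0.01, 0.0, -0.0]]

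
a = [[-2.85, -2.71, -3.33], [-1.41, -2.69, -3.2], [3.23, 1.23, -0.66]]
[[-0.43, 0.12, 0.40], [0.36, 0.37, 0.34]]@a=[[2.35, 1.33, 0.78], [-0.45, -1.55, -2.61]]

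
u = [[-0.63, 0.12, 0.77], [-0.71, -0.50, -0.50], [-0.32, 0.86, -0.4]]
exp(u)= [[0.40, 0.24, 0.38],[-0.3, 0.41, -0.43],[-0.34, 0.46, 0.42]]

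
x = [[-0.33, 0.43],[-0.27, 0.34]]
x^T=[[-0.33, -0.27],[0.43, 0.34]]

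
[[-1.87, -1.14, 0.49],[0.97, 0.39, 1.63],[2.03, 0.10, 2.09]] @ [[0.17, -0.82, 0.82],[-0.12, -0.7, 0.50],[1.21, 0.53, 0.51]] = [[0.41, 2.59, -1.85], [2.09, -0.20, 1.82], [2.86, -0.63, 2.78]]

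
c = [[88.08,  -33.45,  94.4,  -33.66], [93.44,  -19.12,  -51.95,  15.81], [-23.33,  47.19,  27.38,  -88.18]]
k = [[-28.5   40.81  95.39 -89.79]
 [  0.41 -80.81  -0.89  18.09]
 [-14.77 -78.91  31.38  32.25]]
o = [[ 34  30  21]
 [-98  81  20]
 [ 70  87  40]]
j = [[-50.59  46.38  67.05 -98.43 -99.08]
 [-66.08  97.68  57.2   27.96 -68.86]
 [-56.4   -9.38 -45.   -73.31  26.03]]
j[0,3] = -98.43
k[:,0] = [-28.5, 0.41, -14.77]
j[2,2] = -45.0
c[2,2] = 27.38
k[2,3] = 32.25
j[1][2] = 57.2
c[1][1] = -19.12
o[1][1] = 81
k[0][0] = -28.5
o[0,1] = 30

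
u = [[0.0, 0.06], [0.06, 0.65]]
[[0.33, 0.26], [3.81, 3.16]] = u@[[3.74, 5.13], [5.51, 4.39]]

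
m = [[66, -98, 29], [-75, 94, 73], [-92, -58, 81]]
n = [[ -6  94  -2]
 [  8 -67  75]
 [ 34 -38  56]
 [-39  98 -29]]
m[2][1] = -58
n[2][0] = 34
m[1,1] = 94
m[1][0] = -75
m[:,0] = [66, -75, -92]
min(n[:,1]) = -67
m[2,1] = -58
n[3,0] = -39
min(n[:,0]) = -39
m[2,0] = -92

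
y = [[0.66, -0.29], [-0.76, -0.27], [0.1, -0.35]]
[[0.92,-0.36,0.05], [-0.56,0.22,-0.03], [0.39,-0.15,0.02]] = y @ [[1.03, -0.4, 0.06], [-0.82, 0.32, -0.05]]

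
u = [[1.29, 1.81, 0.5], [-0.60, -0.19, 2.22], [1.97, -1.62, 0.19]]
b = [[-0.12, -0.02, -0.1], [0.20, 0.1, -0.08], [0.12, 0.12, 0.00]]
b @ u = [[-0.34, -0.05, -0.12], [0.04, 0.47, 0.31], [0.08, 0.19, 0.33]]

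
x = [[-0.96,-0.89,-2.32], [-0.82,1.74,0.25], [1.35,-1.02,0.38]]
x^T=[[-0.96, -0.82, 1.35], [-0.89, 1.74, -1.02], [-2.32, 0.25, 0.38]]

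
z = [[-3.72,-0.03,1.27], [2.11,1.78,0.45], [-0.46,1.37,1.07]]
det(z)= -0.007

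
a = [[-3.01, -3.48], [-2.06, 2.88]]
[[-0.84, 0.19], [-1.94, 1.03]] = a@[[0.58, -0.26], [-0.26, 0.17]]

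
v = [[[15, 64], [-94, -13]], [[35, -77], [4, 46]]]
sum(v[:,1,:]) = -57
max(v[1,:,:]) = 46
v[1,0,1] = -77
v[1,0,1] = -77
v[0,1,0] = -94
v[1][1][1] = 46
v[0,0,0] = 15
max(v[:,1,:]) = 46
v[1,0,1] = -77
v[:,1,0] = [-94, 4]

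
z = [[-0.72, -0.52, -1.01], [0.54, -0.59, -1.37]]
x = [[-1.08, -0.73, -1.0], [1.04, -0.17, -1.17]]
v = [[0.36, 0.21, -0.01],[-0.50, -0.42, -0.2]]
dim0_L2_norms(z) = [0.9, 0.79, 1.7]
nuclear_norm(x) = 3.22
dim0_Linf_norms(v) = [0.5, 0.42, 0.2]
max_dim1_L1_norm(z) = 2.5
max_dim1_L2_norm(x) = 1.64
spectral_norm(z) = 1.87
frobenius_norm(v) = 0.80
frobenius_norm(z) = 2.08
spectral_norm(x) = 1.67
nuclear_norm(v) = 0.92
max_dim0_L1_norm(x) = 2.17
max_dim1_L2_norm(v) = 0.68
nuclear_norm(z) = 2.78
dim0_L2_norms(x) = [1.5, 0.75, 1.54]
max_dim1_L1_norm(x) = 2.81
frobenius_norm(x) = 2.28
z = x + v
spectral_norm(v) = 0.79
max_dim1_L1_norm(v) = 1.12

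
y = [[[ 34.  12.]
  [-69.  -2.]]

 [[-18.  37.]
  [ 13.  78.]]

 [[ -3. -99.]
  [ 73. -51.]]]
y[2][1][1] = -51.0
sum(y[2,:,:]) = -80.0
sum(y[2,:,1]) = -150.0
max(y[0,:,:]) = 34.0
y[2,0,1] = -99.0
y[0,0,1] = 12.0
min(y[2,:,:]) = -99.0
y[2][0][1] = -99.0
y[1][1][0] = 13.0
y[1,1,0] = 13.0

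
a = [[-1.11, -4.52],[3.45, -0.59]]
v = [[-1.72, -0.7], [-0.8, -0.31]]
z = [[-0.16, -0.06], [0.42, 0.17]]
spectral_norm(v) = 2.05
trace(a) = -1.70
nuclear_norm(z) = 0.49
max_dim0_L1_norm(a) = 5.11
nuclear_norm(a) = 8.15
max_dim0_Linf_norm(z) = 0.42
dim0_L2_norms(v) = [1.9, 0.77]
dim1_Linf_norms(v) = [1.72, 0.8]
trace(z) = 0.01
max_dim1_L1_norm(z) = 0.59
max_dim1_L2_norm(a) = 4.65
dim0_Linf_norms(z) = [0.42, 0.17]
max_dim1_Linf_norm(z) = 0.42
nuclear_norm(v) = 2.06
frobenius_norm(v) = 2.05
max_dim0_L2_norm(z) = 0.45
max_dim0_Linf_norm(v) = 1.72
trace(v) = -2.03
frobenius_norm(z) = 0.48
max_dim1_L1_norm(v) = 2.42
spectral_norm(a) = 4.67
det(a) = 16.25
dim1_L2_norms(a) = [4.65, 3.5]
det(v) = -0.03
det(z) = -0.00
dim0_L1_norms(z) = [0.58, 0.23]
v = a @ z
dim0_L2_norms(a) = [3.62, 4.56]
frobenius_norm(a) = 5.82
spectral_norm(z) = 0.48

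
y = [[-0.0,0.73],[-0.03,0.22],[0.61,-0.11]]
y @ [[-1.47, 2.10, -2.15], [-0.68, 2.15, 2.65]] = [[-0.50, 1.57, 1.93], [-0.11, 0.41, 0.65], [-0.82, 1.04, -1.60]]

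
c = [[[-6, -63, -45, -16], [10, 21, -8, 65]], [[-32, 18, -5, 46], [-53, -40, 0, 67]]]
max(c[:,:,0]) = 10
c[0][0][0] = -6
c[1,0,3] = 46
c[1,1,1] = -40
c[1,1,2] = 0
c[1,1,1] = -40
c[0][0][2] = -45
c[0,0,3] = -16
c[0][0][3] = -16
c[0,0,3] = -16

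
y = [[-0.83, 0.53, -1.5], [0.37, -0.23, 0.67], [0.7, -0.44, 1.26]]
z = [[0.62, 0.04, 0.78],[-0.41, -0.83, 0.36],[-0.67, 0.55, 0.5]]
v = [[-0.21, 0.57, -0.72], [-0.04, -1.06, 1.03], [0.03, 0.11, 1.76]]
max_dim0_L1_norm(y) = 3.43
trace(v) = 0.49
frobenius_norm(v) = 2.49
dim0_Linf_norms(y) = [0.83, 0.53, 1.5]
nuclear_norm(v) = 3.47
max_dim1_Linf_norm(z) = 0.83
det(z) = -0.99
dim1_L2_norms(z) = [1.0, 0.99, 1.0]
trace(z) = 0.29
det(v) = 0.45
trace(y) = 0.20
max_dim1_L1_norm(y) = 2.86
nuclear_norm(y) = 2.48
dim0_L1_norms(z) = [1.7, 1.42, 1.64]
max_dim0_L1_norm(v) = 3.51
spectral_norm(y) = 2.48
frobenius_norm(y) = 2.48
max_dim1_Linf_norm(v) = 1.76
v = z + y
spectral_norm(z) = 1.00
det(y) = 0.00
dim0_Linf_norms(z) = [0.67, 0.83, 0.78]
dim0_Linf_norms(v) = [0.21, 1.06, 1.76]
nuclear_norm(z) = 2.99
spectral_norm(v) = 2.27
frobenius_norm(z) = 1.73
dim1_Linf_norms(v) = [0.72, 1.06, 1.76]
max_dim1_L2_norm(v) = 1.76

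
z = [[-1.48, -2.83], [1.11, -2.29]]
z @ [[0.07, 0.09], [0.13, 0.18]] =[[-0.47, -0.64], [-0.22, -0.31]]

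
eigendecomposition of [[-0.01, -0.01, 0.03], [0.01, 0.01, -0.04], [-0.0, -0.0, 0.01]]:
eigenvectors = [[0.71-0.00j,(0.71+0j),0.62+0.00j], [(-0.71+0j),-0.71-0.00j,-0.77+0.00j], [0.00+0.00j,0.00-0.00j,(0.15+0j)]]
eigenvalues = [(-0+0j), (-0-0j), (0.01+0j)]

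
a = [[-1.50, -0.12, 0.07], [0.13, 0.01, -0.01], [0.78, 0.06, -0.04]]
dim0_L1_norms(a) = [2.41, 0.19, 0.12]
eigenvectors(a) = [[0.88, 0.09, -0.01], [-0.08, -0.9, 0.61], [-0.46, 0.42, 0.79]]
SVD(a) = [[-0.88, -0.38, 0.28], [0.08, -0.7, -0.71], [0.46, -0.61, 0.65]] @ diag([1.7029300610496052, 0.005233981571831895, 0.0013463322372559445]) @ [[1.0, 0.08, -0.05], [0.02, 0.33, 0.94], [0.09, -0.94, 0.33]]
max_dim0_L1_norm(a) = 2.41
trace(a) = -1.53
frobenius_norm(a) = 1.70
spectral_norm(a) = 1.70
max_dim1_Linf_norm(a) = 1.5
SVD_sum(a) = [[-1.5, -0.12, 0.07], [0.13, 0.01, -0.01], [0.78, 0.06, -0.04]] + [[-0.0, -0.00, -0.0], [-0.0, -0.0, -0.00], [-0.00, -0.00, -0.00]] + [[0.00, -0.00, 0.0],  [-0.0, 0.0, -0.0],  [0.0, -0.00, 0.0]]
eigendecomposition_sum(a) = [[-1.5, -0.12, 0.07], [0.13, 0.01, -0.01], [0.78, 0.06, -0.04]] + [[0.00, -0.0, 0.00], [-0.0, 0.00, -0.00], [0.00, -0.0, 0.00]] + [[0.0, 0.0, 0.0], [-0.00, -0.00, -0.0], [-0.0, -0.00, -0.0]]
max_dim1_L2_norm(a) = 1.51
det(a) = 0.00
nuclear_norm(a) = 1.71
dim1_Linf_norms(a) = [1.5, 0.13, 0.78]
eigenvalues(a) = [-1.53, 0.0, -0.01]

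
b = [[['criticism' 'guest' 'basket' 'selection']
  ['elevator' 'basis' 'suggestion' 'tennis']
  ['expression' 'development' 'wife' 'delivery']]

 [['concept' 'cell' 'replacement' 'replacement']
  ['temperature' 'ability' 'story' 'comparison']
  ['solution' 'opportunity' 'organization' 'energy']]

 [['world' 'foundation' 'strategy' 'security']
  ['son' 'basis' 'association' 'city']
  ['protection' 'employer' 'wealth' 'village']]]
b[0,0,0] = 'criticism'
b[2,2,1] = 'employer'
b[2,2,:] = ['protection', 'employer', 'wealth', 'village']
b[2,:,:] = [['world', 'foundation', 'strategy', 'security'], ['son', 'basis', 'association', 'city'], ['protection', 'employer', 'wealth', 'village']]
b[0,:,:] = [['criticism', 'guest', 'basket', 'selection'], ['elevator', 'basis', 'suggestion', 'tennis'], ['expression', 'development', 'wife', 'delivery']]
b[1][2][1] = 'opportunity'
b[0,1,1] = 'basis'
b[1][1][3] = 'comparison'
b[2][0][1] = 'foundation'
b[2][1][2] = 'association'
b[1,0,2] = 'replacement'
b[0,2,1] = 'development'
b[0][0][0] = 'criticism'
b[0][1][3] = 'tennis'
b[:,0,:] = [['criticism', 'guest', 'basket', 'selection'], ['concept', 'cell', 'replacement', 'replacement'], ['world', 'foundation', 'strategy', 'security']]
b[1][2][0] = 'solution'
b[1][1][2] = 'story'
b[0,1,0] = 'elevator'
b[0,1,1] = 'basis'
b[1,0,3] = 'replacement'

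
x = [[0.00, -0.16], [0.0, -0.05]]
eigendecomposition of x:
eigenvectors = [[1.0, 0.95], [0.0, 0.30]]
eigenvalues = [0.0, -0.05]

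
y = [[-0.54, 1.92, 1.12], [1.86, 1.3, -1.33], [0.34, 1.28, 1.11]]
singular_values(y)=[2.83, 2.6, 0.59]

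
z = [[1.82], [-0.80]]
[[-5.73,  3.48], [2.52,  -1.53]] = z@[[-3.15, 1.91]]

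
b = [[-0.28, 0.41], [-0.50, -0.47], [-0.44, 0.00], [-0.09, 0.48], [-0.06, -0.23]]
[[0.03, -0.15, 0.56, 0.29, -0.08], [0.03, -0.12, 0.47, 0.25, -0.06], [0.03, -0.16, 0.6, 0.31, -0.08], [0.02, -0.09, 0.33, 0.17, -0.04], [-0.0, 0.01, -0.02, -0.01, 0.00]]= b @[[-0.07, 0.36, -1.36, -0.71, 0.18], [0.02, -0.12, 0.44, 0.23, -0.06]]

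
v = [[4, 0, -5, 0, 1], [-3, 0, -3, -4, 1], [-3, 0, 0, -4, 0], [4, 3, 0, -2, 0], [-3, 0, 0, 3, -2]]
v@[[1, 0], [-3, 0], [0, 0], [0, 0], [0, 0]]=[[4, 0], [-3, 0], [-3, 0], [-5, 0], [-3, 0]]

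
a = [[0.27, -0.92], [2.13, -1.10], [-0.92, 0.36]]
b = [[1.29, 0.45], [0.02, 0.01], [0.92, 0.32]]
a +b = [[1.56, -0.47], [2.15, -1.09], [0.00, 0.68]]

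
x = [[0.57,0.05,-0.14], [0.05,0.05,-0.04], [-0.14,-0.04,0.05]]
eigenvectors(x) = [[0.96, 0.21, 0.16], [0.1, -0.86, 0.51], [-0.25, 0.47, 0.85]]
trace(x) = 0.67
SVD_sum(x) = [[0.57,0.06,-0.15], [0.06,0.01,-0.02], [-0.15,-0.02,0.04]] + [[0.0, -0.01, 0.01], [-0.01, 0.04, -0.02], [0.01, -0.02, 0.01]] + [[-0.00,-0.00,-0.0], [-0.0,-0.0,-0.0], [-0.0,-0.00,-0.0]]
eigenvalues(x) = [0.61, 0.06, -0.0]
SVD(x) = [[-0.96, 0.21, 0.16], [-0.1, -0.86, 0.51], [0.25, 0.47, 0.85]] @ diag([0.6113560336624665, 0.05952333008076888, 0.0008793637432354479]) @ [[-0.96, -0.10, 0.25], [0.21, -0.86, 0.47], [-0.16, -0.51, -0.85]]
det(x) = -0.00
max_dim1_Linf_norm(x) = 0.57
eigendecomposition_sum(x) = [[0.57,0.06,-0.15], [0.06,0.01,-0.02], [-0.15,-0.02,0.04]] + [[0.0, -0.01, 0.01], [-0.01, 0.04, -0.02], [0.01, -0.02, 0.01]] + [[-0.0, -0.0, -0.0], [-0.0, -0.00, -0.0], [-0.00, -0.0, -0.00]]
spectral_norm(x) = 0.61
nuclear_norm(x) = 0.67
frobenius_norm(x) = 0.61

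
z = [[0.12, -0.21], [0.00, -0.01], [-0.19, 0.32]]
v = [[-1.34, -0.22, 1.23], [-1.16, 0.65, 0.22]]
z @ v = [[0.08, -0.16, 0.1], [0.01, -0.01, -0.00], [-0.12, 0.25, -0.16]]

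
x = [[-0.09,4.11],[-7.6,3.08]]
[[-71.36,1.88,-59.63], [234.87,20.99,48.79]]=x@[[-38.28, -2.60, -12.41], [-18.20, 0.40, -14.78]]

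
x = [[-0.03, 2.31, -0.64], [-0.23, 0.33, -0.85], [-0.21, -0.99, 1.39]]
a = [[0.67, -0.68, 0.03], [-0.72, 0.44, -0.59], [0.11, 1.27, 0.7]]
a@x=[[0.13, 1.29, 0.19], [0.04, -0.93, -0.73], [-0.44, -0.02, -0.18]]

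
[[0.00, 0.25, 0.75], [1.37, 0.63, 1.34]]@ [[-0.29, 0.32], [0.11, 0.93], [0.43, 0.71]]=[[0.35, 0.76], [0.25, 1.98]]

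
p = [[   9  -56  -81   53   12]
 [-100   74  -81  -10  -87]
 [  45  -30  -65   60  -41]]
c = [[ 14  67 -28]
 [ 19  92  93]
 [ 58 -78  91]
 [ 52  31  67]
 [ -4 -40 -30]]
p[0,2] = -81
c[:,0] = [14, 19, 58, 52, -4]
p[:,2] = [-81, -81, -65]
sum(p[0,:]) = -63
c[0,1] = 67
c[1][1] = 92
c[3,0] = 52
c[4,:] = [-4, -40, -30]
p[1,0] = -100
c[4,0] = -4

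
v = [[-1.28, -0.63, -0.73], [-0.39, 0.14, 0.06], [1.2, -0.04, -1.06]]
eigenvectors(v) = [[0.11-0.58j, 0.11+0.58j, (-0.26+0j)], [(0.12-0.09j), (0.12+0.09j), 0.93+0.00j], [(-0.8+0j), -0.80-0.00j, -0.27+0.00j]]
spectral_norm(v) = 1.85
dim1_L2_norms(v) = [1.6, 0.42, 1.6]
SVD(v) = [[-0.68, -0.72, 0.09], [-0.19, 0.06, -0.98], [0.7, -0.69, -0.18]] @ diag([1.851938010125557, 1.3554427623292618, 0.2044517661978365]) @ [[0.97, 0.20, -0.14],  [0.06, 0.36, 0.93],  [0.24, -0.91, 0.34]]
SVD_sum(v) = [[-1.23, -0.26, 0.18], [-0.35, -0.07, 0.05], [1.26, 0.26, -0.18]] + [[-0.06, -0.36, -0.91], [0.00, 0.03, 0.08], [-0.05, -0.34, -0.87]] + [[0.0, -0.02, 0.01], [-0.05, 0.18, -0.07], [-0.01, 0.03, -0.01]]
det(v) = 0.51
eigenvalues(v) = [(-1.22+0.86j), (-1.22-0.86j), (0.23+0j)]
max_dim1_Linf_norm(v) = 1.28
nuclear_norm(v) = 3.41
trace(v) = -2.20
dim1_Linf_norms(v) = [1.28, 0.39, 1.2]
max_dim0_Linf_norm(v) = 1.28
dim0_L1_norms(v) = [2.87, 0.81, 1.85]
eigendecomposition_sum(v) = [[-0.64+0.33j, -0.28-0.04j, (-0.36-0.46j)],[-0.18-0.05j, (-0.04-0.06j), (0.01-0.15j)],[(0.59+0.78j), (0.01+0.39j), -0.53+0.60j]] + [[(-0.64-0.33j), (-0.28+0.04j), -0.36+0.46j], [-0.18+0.05j, -0.04+0.06j, (0.01+0.15j)], [0.59-0.78j, 0.01-0.39j, -0.53-0.60j]] + [[(0.01+0j), -0.06+0.00j, (-0.01-0j)], [-0.04-0.00j, 0.23-0.00j, 0.03+0.00j], [(0.01+0j), -0.07+0.00j, (-0.01-0j)]]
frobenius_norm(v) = 2.30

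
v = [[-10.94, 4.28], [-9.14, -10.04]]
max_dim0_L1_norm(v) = 20.08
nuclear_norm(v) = 24.90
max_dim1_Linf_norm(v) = 10.94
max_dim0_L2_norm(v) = 14.26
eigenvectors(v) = [[(-0.04+0.56j), (-0.04-0.56j)],[-0.83+0.00j, -0.83-0.00j]]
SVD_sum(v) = [[-7.64, -3.32], [-11.36, -4.93]] + [[-3.30, 7.6], [2.22, -5.11]]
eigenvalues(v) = [(-10.49+6.24j), (-10.49-6.24j)]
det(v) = 148.96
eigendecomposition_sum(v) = [[(-5.47+2.74j), 2.14+3.60j], [-4.57-7.68j, (-5.02+3.5j)]] + [[(-5.47-2.74j), 2.14-3.60j],[-4.57+7.68j, -5.02-3.50j]]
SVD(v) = [[-0.56, -0.83],[-0.83, 0.56]] @ diag([14.923793104301732, 9.981162225913176]) @ [[0.92, 0.40], [0.40, -0.92]]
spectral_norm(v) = 14.92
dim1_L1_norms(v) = [15.22, 19.18]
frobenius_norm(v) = 17.95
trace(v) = -20.98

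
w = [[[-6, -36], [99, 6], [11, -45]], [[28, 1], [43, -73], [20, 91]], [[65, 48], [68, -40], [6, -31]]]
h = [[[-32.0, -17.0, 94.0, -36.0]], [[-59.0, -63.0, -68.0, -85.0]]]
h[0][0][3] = -36.0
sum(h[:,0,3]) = -121.0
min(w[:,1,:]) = -73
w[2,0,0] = 65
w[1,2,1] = 91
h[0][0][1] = -17.0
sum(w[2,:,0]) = 139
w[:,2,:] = [[11, -45], [20, 91], [6, -31]]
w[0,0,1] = -36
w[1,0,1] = 1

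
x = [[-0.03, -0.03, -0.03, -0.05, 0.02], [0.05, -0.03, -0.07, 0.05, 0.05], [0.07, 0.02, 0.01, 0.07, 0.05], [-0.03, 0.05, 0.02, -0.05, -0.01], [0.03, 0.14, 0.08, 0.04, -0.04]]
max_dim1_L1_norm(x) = 0.33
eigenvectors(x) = [[(0.17+0j), (0.16+0.03j), 0.16-0.03j, (-0.52+0j), (-0.78+0j)], [0.51+0.00j, 0.12-0.31j, (0.12+0.31j), -0.11+0.00j, (0.11+0j)], [0.23+0.00j, -0.66+0.00j, (-0.66-0j), 0.06+0.00j, -0.00+0.00j], [(-0.32+0j), -0.11-0.10j, (-0.11+0.1j), (-0.12+0j), (0.52+0j)], [-0.74+0.00j, (-0.56-0.29j), -0.56+0.29j, 0.83+0.00j, (0.32+0j)]]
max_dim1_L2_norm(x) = 0.17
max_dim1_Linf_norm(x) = 0.14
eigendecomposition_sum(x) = [[0.02-0.00j, (-0.02+0j), (-0.01+0j), (0.02-0j), (0.01-0j)],  [(0.05-0j), -0.05+0.00j, (-0.04+0j), 0.06-0.00j, (0.04-0j)],  [0.02-0.00j, (-0.02+0j), (-0.02+0j), 0.03-0.00j, 0.02-0.00j],  [(-0.03+0j), 0.03-0.00j, 0.03-0.00j, (-0.04+0j), -0.02+0.00j],  [(-0.08+0j), (0.08-0j), (0.06-0j), (-0.09+0j), (-0.06+0j)]] + [[-0.01+0.00j,(-0.01+0.01j),(-0-0.01j),-0.00+0.00j,-0.00+0.00j], [0.00+0.01j,0.01+0.02j,(-0.01+0j),-0.00+0.01j,0.01j], [(0.02-0.01j),(0.02-0.03j),(0.01+0.02j),(0.02-0j),0.02-0.02j], [0.01+0.00j,(0.01-0j),(-0+0.01j),0.00+0.00j,0.01+0.00j], [0.02-0.00j,(0.03-0.02j),0.03j,(0.02+0j),(0.02-0.01j)]] + [[(-0.01-0j), -0.01-0.01j, -0.00+0.01j, -0.00-0.00j, (-0-0j)], [-0.01j, 0.01-0.02j, (-0.01-0j), (-0-0.01j), 0.00-0.01j], [(0.02+0.01j), 0.02+0.03j, 0.01-0.02j, (0.02+0j), (0.02+0.02j)], [(0.01-0j), (0.01+0j), (-0-0.01j), -0j, 0.01-0.00j], [(0.02+0j), (0.03+0.02j), 0.00-0.03j, 0.02-0.00j, (0.02+0.01j)]] + [[-0.04+0.00j,0.00-0.00j,-0.01+0.00j,-0.06+0.00j,0.02-0.00j],[(-0.01+0j),0.00-0.00j,(-0+0j),-0.01+0.00j,-0j],[0.00-0.00j,-0.00+0.00j,-0j,0.01-0.00j,-0.00+0.00j],[-0.01+0.00j,0.00-0.00j,(-0+0j),-0.02+0.00j,-0j],[0.06-0.00j,(-0+0j),(0.02-0j),(0.1-0j),(-0.03+0j)]] + [[(-0-0j), -0j, 0j, 0j, -0.00-0.00j],  [0j, (-0+0j), -0.00-0.00j, -0.00-0.00j, 0j],  [-0.00-0.00j, -0j, 0.00+0.00j, 0.00+0.00j, -0.00-0.00j],  [0j, (-0+0j), -0.00-0.00j, -0.00-0.00j, 0.00+0.00j],  [0.00+0.00j, -0.00+0.00j, -0.00-0.00j, (-0-0j), 0.00+0.00j]]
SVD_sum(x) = [[-0.01, -0.04, -0.03, -0.01, 0.01], [-0.01, -0.05, -0.03, -0.01, 0.01], [0.00, 0.02, 0.02, 0.01, -0.01], [0.0, 0.03, 0.02, 0.01, -0.01], [0.02, 0.13, 0.09, 0.03, -0.04]] + [[-0.02, 0.00, 0.01, -0.03, -0.01], [0.06, -0.00, -0.02, 0.07, 0.03], [0.06, -0.00, -0.02, 0.07, 0.04], [-0.04, 0.00, 0.01, -0.04, -0.02], [0.01, -0.00, -0.0, 0.01, 0.01]] + [[0.0,0.02,-0.01,-0.01,0.02], [0.0,0.01,-0.01,-0.01,0.01], [0.0,0.01,-0.00,-0.00,0.01], [0.0,0.02,-0.01,-0.01,0.02], [0.00,0.00,-0.00,-0.00,0.00]] + [[0.00,-0.00,0.00,-0.00,0.0], [-0.0,0.01,-0.01,0.00,-0.01], [0.0,-0.01,0.02,-0.0,0.01], [0.00,-0.00,0.0,-0.00,0.00], [-0.0,0.0,-0.01,0.0,-0.01]] + [[-0.00, 0.0, -0.0, 0.0, 0.00], [0.0, -0.0, 0.00, -0.00, -0.00], [0.00, -0.0, 0.0, -0.00, -0.0], [0.0, -0.00, 0.0, -0.0, -0.0], [-0.00, 0.00, -0.00, 0.00, 0.0]]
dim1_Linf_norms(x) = [0.05, 0.07, 0.07, 0.05, 0.14]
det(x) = -0.00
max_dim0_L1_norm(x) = 0.27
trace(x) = -0.14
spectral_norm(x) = 0.20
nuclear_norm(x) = 0.44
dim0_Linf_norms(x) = [0.07, 0.14, 0.08, 0.07, 0.05]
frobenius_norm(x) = 0.26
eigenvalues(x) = [(-0.15+0j), (0.04+0.04j), (0.04-0.04j), (-0.08+0j), (-0+0j)]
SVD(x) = [[-0.29, 0.25, -0.54, 0.18, 0.72],[-0.29, -0.59, -0.42, -0.61, -0.08],[0.15, -0.66, -0.19, 0.71, -0.04],[0.2, 0.38, -0.68, 0.09, -0.58],[0.88, -0.09, -0.13, -0.29, 0.35]] @ diag([0.19698885444878558, 0.1608757747262774, 0.04992244822733088, 0.03196573015204583, 0.0005635494754042279]) @ [[0.13, 0.78, 0.53, 0.18, -0.25],[-0.61, 0.02, 0.17, -0.69, -0.36],[-0.04, -0.56, 0.39, 0.43, -0.59],[0.07, -0.27, 0.73, -0.19, 0.59],[-0.78, 0.11, -0.01, 0.52, 0.32]]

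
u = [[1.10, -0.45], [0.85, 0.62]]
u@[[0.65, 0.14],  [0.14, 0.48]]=[[0.65,-0.06], [0.64,0.42]]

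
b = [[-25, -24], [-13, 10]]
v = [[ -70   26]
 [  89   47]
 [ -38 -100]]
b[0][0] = -25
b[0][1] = -24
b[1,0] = -13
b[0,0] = -25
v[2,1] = -100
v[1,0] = 89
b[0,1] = -24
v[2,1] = -100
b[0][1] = -24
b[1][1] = 10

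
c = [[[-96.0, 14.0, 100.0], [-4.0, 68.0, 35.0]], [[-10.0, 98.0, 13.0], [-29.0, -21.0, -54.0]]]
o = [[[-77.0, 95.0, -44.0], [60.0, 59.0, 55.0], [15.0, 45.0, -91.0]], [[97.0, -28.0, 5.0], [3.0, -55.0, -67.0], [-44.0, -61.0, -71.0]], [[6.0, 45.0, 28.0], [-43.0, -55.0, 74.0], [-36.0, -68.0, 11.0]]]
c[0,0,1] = 14.0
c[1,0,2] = 13.0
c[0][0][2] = 100.0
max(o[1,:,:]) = 97.0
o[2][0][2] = 28.0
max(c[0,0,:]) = 100.0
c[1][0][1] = 98.0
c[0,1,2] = 35.0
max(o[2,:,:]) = 74.0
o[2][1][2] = 74.0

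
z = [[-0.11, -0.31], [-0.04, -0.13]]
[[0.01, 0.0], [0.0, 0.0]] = z@[[-0.19,-0.07], [0.02,0.01]]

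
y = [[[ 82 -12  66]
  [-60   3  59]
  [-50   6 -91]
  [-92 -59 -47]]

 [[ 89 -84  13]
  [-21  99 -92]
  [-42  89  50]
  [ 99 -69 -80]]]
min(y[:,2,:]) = -91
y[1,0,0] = 89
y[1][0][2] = 13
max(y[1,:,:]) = 99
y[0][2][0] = -50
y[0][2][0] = -50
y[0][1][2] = 59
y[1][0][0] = 89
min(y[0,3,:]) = -92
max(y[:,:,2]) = 66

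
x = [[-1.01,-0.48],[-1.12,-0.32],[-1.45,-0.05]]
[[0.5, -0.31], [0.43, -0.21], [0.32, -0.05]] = x@[[-0.2, 0.01], [-0.63, 0.62]]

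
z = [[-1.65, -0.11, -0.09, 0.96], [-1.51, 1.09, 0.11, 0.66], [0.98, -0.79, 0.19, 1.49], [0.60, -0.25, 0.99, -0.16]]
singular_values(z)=[2.77, 1.93, 0.98, 0.7]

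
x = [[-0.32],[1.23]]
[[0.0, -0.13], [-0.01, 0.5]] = x@[[-0.01,0.41]]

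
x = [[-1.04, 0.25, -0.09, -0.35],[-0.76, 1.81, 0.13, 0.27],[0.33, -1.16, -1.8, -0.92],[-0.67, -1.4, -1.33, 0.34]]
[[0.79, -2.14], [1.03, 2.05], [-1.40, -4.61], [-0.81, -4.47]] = x @ [[-0.67, 1.85],[0.28, 1.61],[0.59, 1.11],[-0.23, 1.47]]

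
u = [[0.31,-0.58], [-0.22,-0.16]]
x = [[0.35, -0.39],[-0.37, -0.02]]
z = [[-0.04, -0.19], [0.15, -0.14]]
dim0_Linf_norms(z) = [0.15, 0.19]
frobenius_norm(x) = 0.64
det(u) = -0.18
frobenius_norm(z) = 0.28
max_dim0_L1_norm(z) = 0.33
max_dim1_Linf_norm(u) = 0.58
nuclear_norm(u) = 0.93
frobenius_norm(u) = 0.71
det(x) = -0.15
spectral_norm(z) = 0.25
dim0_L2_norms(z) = [0.16, 0.24]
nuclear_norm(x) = 0.85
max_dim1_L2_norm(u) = 0.66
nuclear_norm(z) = 0.38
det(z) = 0.03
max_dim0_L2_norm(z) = 0.24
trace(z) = -0.18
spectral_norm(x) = 0.59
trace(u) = 0.15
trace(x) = 0.33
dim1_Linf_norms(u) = [0.58, 0.22]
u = x + z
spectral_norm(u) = 0.66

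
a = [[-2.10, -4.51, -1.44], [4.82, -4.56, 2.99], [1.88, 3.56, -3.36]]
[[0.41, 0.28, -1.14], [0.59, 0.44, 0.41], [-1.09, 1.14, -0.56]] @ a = [[-1.65, -7.18, 4.08], [1.65, -3.21, -0.91], [6.73, -2.28, 6.86]]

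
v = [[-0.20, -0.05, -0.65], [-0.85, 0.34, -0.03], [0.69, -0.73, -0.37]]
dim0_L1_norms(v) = [1.74, 1.12, 1.05]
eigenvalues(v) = [(0.14+0.62j), (0.14-0.62j), (-0.51+0j)]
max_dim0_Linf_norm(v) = 0.85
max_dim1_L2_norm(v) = 1.07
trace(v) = -0.23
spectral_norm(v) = 1.35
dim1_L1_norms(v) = [0.9, 1.22, 1.79]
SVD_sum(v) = [[-0.0, 0.0, 0.0], [-0.69, 0.5, 0.17], [0.83, -0.6, -0.2]] + [[-0.24, -0.12, -0.62], [-0.1, -0.05, -0.25], [-0.08, -0.04, -0.21]] + [[0.04, 0.07, -0.03],[-0.07, -0.11, 0.05],[-0.06, -0.09, 0.04]]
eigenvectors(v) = [[-0.17+0.47j, (-0.17-0.47j), 0.68+0.00j], [-0.64+0.00j, -0.64-0.00j, 0.69+0.00j], [0.58-0.08j, (0.58+0.08j), (0.27+0j)]]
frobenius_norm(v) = 1.57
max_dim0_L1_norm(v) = 1.74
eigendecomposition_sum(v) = [[-0.07+0.30j, (0.13-0.22j), -0.15-0.19j], [-0.39+0.05j, 0.33+0.05j, (0.16-0.26j)], [0.36-0.09j, -0.31-0.01j, -0.12+0.26j]] + [[(-0.07-0.3j), (0.13+0.22j), (-0.15+0.19j)], [(-0.39-0.05j), (0.33-0.05j), (0.16+0.26j)], [0.36+0.09j, (-0.31+0.01j), (-0.12-0.26j)]] + [[(-0.06-0j), (-0.3+0j), -0.35-0.00j],[-0.06-0.00j, (-0.31+0j), -0.36-0.00j],[(-0.02-0j), (-0.12+0j), -0.14-0.00j]]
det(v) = -0.20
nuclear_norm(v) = 2.31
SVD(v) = [[-0.00, -0.89, 0.46], [-0.64, -0.35, -0.68], [0.77, -0.3, -0.57]] @ diag([1.3528604715099666, 0.7617597303162729, 0.1984707985934171]) @ [[0.79, -0.58, -0.19],[0.36, 0.18, 0.92],[0.49, 0.80, -0.35]]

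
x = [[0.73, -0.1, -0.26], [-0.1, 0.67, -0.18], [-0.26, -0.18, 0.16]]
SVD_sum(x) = [[0.72, -0.19, -0.23], [-0.19, 0.05, 0.06], [-0.23, 0.06, 0.07]] + [[0.01, 0.09, -0.03], [0.09, 0.62, -0.24], [-0.03, -0.24, 0.09]] + [[-0.00,-0.0,-0.00], [-0.00,-0.00,-0.0], [-0.0,-0.00,-0.0]]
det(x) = -0.00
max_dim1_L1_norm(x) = 1.09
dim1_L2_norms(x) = [0.78, 0.7, 0.35]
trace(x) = 1.56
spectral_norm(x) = 0.84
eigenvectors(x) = [[-0.35, -0.93, -0.13], [-0.29, 0.24, -0.93], [-0.89, 0.29, 0.35]]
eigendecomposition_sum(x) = [[-0.0,-0.0,-0.00], [-0.00,-0.00,-0.00], [-0.00,-0.0,-0.00]] + [[0.72, -0.19, -0.23], [-0.19, 0.05, 0.06], [-0.23, 0.06, 0.07]] + [[0.01, 0.09, -0.03],[0.09, 0.62, -0.24],[-0.03, -0.24, 0.09]]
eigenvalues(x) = [-0.0, 0.84, 0.72]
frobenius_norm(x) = 1.11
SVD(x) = [[-0.93, -0.13, 0.35], [0.24, -0.93, 0.29], [0.29, 0.35, 0.89]] @ diag([0.8377302312548778, 0.7249832389243461, 0.0027134701792238414]) @ [[-0.93, 0.24, 0.29], [-0.13, -0.93, 0.35], [-0.35, -0.29, -0.89]]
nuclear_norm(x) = 1.57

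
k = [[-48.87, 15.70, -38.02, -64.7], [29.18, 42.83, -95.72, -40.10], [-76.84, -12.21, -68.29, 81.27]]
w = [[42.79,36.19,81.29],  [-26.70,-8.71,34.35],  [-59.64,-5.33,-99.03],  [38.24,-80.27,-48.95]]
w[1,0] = -26.7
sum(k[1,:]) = -63.81000000000001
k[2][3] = 81.27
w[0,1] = 36.19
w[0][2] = 81.29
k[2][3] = 81.27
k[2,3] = 81.27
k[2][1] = -12.21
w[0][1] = 36.19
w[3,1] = -80.27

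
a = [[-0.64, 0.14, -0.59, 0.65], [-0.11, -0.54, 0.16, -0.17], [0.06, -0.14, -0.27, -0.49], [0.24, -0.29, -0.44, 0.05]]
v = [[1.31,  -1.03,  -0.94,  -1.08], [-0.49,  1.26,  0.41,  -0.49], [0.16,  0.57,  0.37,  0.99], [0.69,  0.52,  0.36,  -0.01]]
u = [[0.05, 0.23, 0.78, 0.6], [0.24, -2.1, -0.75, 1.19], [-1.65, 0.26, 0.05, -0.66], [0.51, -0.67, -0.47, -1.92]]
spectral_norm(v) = 2.53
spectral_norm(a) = 1.14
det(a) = -0.16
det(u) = 5.19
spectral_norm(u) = 2.70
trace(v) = 2.93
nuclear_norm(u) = 7.10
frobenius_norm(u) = 3.91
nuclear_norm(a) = 2.75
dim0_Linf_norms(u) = [1.65, 2.1, 0.78, 1.92]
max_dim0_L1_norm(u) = 4.37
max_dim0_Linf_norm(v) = 1.31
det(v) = -0.82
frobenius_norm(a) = 1.49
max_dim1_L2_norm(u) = 2.54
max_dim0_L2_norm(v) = 1.8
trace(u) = -3.92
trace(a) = -1.40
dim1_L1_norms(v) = [4.36, 2.65, 2.09, 1.58]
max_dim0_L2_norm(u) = 2.43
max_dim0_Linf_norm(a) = 0.65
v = a @ u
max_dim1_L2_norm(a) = 1.1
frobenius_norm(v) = 3.07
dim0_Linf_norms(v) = [1.31, 1.26, 0.94, 1.08]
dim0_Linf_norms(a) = [0.64, 0.54, 0.59, 0.65]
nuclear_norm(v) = 5.18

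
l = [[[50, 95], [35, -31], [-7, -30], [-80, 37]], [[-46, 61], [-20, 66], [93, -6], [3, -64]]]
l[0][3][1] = 37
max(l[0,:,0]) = 50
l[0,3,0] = -80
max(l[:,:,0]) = 93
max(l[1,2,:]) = 93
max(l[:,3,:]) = 37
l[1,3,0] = 3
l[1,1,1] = 66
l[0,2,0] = -7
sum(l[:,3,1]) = -27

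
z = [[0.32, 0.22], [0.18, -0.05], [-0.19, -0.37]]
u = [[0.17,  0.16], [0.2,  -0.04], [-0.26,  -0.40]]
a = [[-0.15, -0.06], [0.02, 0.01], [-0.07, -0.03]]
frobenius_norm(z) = 0.60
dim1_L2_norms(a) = [0.16, 0.02, 0.08]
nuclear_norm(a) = 0.18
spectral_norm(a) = 0.18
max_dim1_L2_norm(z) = 0.42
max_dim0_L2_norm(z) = 0.43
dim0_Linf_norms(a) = [0.15, 0.06]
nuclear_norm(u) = 0.73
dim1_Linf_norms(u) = [0.17, 0.2, 0.4]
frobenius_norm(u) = 0.57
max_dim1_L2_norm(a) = 0.16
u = a + z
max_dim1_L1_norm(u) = 0.66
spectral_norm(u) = 0.54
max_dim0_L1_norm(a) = 0.24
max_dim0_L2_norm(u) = 0.43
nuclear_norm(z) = 0.78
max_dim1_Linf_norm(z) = 0.37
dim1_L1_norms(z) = [0.54, 0.23, 0.56]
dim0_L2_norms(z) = [0.41, 0.43]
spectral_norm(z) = 0.56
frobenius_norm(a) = 0.18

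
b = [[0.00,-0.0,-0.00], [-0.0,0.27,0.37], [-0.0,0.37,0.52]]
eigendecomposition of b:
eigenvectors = [[0.0, 0.00, 1.00], [0.58, 0.81, 0.00], [0.81, -0.58, 0.0]]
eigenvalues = [0.79, 0.0, 0.0]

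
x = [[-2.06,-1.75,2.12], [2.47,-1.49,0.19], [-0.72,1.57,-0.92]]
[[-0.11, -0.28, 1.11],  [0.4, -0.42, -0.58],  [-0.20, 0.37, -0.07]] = x@[[-0.05, -0.15, -0.36],[-0.41, -0.00, -0.21],[-0.44, -0.28, 0.0]]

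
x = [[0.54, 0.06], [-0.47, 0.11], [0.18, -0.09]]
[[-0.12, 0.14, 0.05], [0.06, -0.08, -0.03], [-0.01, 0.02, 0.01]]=x @ [[-0.19,  0.23,  0.08], [-0.27,  0.25,  0.06]]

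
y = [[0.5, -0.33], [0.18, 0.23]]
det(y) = 0.17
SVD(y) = [[-1.0,-0.05], [-0.05,1.0]] @ diag([0.5996871893326687, 0.29081828510305874]) @ [[-0.85, 0.53], [0.53, 0.85]]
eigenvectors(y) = [[(0.8+0j), (0.8-0j)], [(0.33-0.49j), (0.33+0.49j)]]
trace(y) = 0.73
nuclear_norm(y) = 0.89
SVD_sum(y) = [[0.51, -0.32], [0.03, -0.02]] + [[-0.01,-0.01], [0.15,0.25]]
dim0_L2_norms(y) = [0.53, 0.4]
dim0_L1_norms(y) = [0.68, 0.56]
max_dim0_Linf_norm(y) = 0.5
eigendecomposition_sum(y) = [[0.25-0.02j, (-0.16+0.3j)], [(0.09-0.16j), (0.11+0.22j)]] + [[(0.25+0.02j), -0.16-0.30j], [0.09+0.16j, (0.11-0.22j)]]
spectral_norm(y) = 0.60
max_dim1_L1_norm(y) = 0.83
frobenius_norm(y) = 0.67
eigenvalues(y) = [(0.36+0.2j), (0.36-0.2j)]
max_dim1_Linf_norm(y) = 0.5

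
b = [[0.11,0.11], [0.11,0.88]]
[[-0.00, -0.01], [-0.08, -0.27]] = b @ [[0.09,  0.29], [-0.10,  -0.34]]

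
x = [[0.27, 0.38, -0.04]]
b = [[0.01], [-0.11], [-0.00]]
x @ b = [[-0.04]]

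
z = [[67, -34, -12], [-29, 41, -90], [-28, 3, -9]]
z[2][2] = -9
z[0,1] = -34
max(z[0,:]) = 67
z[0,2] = -12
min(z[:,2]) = -90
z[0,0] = 67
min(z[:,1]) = -34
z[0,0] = 67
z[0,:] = [67, -34, -12]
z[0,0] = 67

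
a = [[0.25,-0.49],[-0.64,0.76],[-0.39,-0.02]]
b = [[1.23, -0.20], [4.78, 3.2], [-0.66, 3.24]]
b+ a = [[1.48, -0.69], [4.14, 3.96], [-1.05, 3.22]]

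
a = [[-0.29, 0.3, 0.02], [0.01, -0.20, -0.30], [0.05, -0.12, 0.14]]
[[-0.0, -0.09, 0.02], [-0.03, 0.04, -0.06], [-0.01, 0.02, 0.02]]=a@ [[0.15, 0.13, -0.05],  [0.14, -0.16, 0.00],  [0.01, -0.01, 0.19]]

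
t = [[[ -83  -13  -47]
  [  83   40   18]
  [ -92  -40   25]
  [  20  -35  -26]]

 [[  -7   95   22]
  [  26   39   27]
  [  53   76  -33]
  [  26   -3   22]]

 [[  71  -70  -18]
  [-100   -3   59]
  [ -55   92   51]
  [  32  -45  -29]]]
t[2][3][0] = 32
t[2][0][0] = 71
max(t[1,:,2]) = 27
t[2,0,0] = 71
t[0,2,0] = -92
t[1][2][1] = 76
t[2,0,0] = 71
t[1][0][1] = 95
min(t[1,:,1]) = -3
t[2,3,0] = 32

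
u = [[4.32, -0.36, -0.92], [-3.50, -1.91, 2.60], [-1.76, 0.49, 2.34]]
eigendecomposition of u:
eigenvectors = [[-0.69,0.36,-0.04], [0.52,0.28,-1.00], [0.5,0.89,0.09]]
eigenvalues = [5.26, 1.78, -2.29]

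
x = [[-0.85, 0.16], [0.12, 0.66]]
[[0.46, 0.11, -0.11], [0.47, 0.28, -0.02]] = x @ [[-0.40, -0.05, 0.12], [0.78, 0.43, -0.05]]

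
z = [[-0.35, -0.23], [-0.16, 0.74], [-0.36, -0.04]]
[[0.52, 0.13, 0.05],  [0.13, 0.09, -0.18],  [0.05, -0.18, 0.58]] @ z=[[-0.22, -0.03], [0.0, 0.04], [-0.20, -0.17]]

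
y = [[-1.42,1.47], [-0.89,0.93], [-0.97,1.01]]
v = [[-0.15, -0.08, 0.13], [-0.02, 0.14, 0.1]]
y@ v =[[0.18, 0.32, -0.04], [0.11, 0.2, -0.02], [0.13, 0.22, -0.03]]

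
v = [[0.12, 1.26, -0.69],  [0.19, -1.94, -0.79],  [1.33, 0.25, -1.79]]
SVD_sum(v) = [[0.19, -0.08, -0.31], [0.60, -0.25, -0.97], [1.09, -0.45, -1.76]] + [[0.2,1.32,-0.21],[-0.25,-1.70,0.27],[0.11,0.7,-0.11]] + [[-0.27, 0.01, -0.17], [-0.15, 0.01, -0.10], [0.13, -0.01, 0.08]]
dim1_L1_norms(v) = [2.07, 2.92, 3.37]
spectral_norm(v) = 2.45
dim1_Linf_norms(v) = [1.26, 1.94, 1.79]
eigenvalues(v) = [(-0.62+0.76j), (-0.62-0.76j), (-2.37+0j)]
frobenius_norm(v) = 3.40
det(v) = -2.27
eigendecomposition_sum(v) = [[(0.21+0.72j),  0.34+0.43j,  (-0.57-0.35j)],[(-0.28-0.03j),  -0.20+0.06j,  (0.2-0.15j)],[(0.49+0.5j),  (0.47+0.2j),  (-0.63-0.03j)]] + [[0.21-0.72j, 0.34-0.43j, -0.57+0.35j], [(-0.28+0.03j), (-0.2-0.06j), (0.2+0.15j)], [(0.49-0.5j), 0.47-0.20j, -0.63+0.03j]] + [[(-0.29+0j), 0.59+0.00j, 0.46-0.00j], [0.76-0.00j, (-1.54-0j), -1.20+0.00j], [(0.34-0j), -0.69-0.00j, -0.54+0.00j]]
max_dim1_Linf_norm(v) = 1.94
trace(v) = -3.61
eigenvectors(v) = [[(0.7+0j),0.70-0.00j,(0.33+0j)],  [-0.10+0.25j,(-0.1-0.25j),-0.86+0.00j],  [(0.57-0.32j),0.57+0.32j,(-0.39+0j)]]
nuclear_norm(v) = 5.17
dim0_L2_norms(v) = [1.35, 2.33, 2.07]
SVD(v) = [[-0.15,-0.58,0.80], [-0.48,0.75,0.46], [-0.87,-0.31,-0.39]] @ diag([2.445773674766434, 2.322978484538428, 0.39920181887239564]) @ [[-0.52, 0.21, 0.83],[-0.15, -0.98, 0.16],[-0.84, 0.04, -0.53]]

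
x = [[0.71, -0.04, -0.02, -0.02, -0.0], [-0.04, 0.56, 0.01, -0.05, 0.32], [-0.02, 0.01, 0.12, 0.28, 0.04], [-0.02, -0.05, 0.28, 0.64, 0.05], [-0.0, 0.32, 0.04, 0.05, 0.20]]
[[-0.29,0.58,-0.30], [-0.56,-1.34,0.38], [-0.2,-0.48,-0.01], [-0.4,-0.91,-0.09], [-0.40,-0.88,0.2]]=x @ [[-0.45, 0.67, -0.41], [-0.23, -1.58, 0.81], [-1.05, -0.86, -2.34], [-0.09, -1.03, 0.93], [-1.39, -1.46, -0.05]]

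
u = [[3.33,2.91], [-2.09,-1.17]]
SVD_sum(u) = [[3.46,2.75], [-1.85,-1.47]] + [[-0.13, 0.16], [-0.24, 0.3]]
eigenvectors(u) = [[0.76+0.00j, 0.76-0.00j], [(-0.59+0.26j), -0.59-0.26j]]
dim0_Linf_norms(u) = [3.33, 2.91]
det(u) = 2.19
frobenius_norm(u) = 5.03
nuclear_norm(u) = 5.45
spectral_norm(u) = 5.01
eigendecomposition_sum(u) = [[1.66-0.70j, (1.45-1.56j)], [(-1.04+1.12j), -0.58+1.71j]] + [[1.66+0.70j,(1.45+1.56j)],  [(-1.04-1.12j),(-0.58-1.71j)]]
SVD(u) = [[-0.88, 0.47], [0.47, 0.88]] @ diag([5.010357315700913, 0.4362563111318186]) @ [[-0.78, -0.62],[-0.62, 0.78]]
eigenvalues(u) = [(1.08+1.01j), (1.08-1.01j)]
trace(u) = 2.16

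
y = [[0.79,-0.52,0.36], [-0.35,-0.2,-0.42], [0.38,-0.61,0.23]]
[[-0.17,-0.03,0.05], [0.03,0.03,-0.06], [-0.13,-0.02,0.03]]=y@ [[-0.13, -0.00, -0.01], [0.12, 0.0, 0.00], [-0.02, -0.08, 0.16]]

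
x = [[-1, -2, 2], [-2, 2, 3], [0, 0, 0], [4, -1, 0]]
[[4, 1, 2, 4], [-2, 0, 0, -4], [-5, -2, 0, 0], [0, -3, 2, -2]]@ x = [[10, -10, 11], [-14, 8, -4], [9, 6, -16], [-2, -4, -9]]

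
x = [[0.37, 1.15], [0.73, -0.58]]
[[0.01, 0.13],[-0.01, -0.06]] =x @[[0.00, 0.01], [0.01, 0.11]]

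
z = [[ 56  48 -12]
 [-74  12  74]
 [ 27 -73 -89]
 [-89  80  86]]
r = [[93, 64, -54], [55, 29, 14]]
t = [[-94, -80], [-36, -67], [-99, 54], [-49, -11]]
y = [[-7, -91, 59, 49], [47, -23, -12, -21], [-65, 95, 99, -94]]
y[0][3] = 49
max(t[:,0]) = -36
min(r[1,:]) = 14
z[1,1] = 12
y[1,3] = -21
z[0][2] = -12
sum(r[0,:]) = 103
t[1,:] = [-36, -67]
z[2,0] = 27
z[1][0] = -74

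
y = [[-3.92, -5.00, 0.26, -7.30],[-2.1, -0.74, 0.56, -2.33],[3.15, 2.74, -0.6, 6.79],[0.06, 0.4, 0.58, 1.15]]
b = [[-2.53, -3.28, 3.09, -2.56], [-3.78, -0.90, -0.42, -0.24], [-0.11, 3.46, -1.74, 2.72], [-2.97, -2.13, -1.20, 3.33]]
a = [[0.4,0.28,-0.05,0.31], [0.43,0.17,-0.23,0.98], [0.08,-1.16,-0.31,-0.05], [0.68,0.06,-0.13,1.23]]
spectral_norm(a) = 1.86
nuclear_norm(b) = 16.85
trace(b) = -1.84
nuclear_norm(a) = 3.44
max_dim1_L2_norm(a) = 1.41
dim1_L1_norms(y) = [16.48, 5.73, 13.28, 2.19]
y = b @ a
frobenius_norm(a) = 2.24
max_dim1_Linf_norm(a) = 1.23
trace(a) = 1.49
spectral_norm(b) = 7.43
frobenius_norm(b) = 9.84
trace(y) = -4.11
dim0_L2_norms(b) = [5.43, 5.3, 3.77, 5.01]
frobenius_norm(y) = 13.04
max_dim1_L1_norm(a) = 2.1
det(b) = -118.43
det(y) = 8.34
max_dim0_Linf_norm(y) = 7.3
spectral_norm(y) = 12.91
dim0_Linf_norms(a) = [0.68, 1.16, 0.31, 1.23]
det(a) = -0.07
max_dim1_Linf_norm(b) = 3.78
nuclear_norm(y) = 15.87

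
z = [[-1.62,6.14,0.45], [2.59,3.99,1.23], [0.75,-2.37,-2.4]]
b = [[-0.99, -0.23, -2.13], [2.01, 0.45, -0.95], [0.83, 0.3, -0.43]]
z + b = [[-2.61, 5.91, -1.68], [4.60, 4.44, 0.28], [1.58, -2.07, -2.83]]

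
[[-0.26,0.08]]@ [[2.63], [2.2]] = [[-0.51]]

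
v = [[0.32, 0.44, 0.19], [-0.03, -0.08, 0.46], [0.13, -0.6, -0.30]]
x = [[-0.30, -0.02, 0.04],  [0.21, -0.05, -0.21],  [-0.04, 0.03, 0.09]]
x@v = [[-0.09,-0.15,-0.08], [0.04,0.22,0.08], [-0.00,-0.07,-0.02]]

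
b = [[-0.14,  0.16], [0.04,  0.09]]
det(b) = -0.02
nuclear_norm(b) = 0.30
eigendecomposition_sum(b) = [[-0.15, 0.09], [0.02, -0.01]] + [[0.01, 0.07], [0.02, 0.10]]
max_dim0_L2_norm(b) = 0.18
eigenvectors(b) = [[-0.99, -0.53], [0.15, -0.85]]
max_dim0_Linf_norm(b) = 0.16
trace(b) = -0.05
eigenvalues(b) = [-0.17, 0.12]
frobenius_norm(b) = 0.23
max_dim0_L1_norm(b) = 0.25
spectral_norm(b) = 0.22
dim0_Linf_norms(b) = [0.14, 0.16]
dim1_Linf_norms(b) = [0.16, 0.09]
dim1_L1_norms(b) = [0.3, 0.13]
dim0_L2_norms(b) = [0.15, 0.18]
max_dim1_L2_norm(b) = 0.21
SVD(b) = [[-0.97, -0.23], [-0.23, 0.97]] @ diag([0.21739750654128168, 0.0873975065412817]) @ [[0.59, -0.81],[0.81, 0.59]]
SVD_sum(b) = [[-0.12, 0.17],[-0.03, 0.04]] + [[-0.02, -0.01],  [0.07, 0.05]]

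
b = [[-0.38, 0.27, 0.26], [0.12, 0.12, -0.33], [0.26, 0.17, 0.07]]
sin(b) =[[-0.36, 0.26, 0.25], [0.11, 0.13, -0.33], [0.25, 0.17, 0.08]]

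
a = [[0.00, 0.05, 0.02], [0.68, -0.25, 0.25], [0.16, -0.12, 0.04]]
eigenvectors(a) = [[0.19, -0.5, -0.45], [-0.88, -0.71, -0.43], [-0.43, 0.5, 0.78]]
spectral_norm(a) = 0.79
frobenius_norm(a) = 0.79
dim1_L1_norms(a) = [0.07, 1.18, 0.32]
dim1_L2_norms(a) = [0.05, 0.77, 0.2]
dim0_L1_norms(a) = [0.84, 0.42, 0.31]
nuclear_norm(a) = 0.87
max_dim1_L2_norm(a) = 0.77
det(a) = -0.00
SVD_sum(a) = [[-0.01, 0.00, -0.0], [0.68, -0.26, 0.24], [0.17, -0.07, 0.06]] + [[0.01,  0.05,  0.02], [0.00,  0.01,  0.01], [-0.01,  -0.05,  -0.02]] + [[-0.0, -0.0, 0.0], [0.00, 0.00, -0.00], [-0.00, -0.00, 0.0]]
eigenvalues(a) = [-0.28, 0.05, 0.01]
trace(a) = -0.21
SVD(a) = [[0.01, 0.66, 0.75], [-0.97, 0.20, -0.15], [-0.25, -0.73, 0.64]] @ diag([0.7908529489187162, 0.08026496431093025, 0.003024680269973588]) @ [[-0.88, 0.34, -0.32], [0.2, 0.89, 0.41], [-0.42, -0.30, 0.86]]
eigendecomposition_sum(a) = [[-0.11,0.05,-0.04], [0.51,-0.24,0.16], [0.25,-0.12,0.08]] + [[0.14, -0.01, 0.08],  [0.20, -0.01, 0.11],  [-0.14, 0.01, -0.08]] + [[-0.03, 0.0, -0.02], [-0.03, 0.00, -0.02], [0.05, -0.01, 0.04]]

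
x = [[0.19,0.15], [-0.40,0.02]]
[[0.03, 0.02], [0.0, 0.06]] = x @ [[0.0,-0.13], [0.21,0.27]]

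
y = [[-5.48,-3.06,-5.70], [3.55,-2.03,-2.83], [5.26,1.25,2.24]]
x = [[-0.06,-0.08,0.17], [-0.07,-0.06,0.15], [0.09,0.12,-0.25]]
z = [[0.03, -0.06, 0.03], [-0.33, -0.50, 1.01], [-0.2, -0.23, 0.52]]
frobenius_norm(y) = 11.44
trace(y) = -5.27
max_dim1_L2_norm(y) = 8.48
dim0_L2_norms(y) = [8.38, 3.88, 6.75]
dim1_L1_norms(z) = [0.12, 1.84, 0.95]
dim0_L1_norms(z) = [0.56, 0.79, 1.56]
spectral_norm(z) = 1.32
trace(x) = -0.37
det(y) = -10.74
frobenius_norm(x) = 0.39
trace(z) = 0.05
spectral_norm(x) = 0.39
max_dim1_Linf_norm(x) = 0.25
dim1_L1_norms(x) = [0.31, 0.28, 0.46]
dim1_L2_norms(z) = [0.07, 1.17, 0.6]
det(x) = -0.00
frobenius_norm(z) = 1.32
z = y @ x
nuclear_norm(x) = 0.41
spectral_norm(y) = 10.12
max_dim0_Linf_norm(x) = 0.25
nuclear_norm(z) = 1.39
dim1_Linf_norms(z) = [0.06, 1.01, 0.52]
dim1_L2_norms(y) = [8.48, 4.97, 5.85]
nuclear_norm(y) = 15.65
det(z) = 0.00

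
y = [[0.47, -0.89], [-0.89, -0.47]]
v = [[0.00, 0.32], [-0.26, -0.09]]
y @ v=[[0.23, 0.23], [0.12, -0.24]]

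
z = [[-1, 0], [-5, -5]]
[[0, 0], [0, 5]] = z @ [[0, 0], [0, -1]]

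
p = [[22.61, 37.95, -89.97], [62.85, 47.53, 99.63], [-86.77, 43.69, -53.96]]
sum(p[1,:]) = 210.01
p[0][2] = -89.97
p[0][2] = -89.97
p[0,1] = 37.95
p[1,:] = [62.85, 47.53, 99.63]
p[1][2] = 99.63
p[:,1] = [37.95, 47.53, 43.69]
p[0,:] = [22.61, 37.95, -89.97]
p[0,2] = -89.97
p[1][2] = 99.63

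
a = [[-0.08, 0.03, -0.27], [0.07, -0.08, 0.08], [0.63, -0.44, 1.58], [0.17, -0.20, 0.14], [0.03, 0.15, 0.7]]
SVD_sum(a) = [[-0.09,0.06,-0.26], [0.04,-0.02,0.10], [0.58,-0.36,1.62], [0.07,-0.05,0.21], [0.21,-0.13,0.57]] + [[0.02,-0.03,-0.01], [0.03,-0.06,-0.02], [0.05,-0.08,-0.04], [0.1,-0.15,-0.07], [-0.18,0.28,0.12]] + [[-0.00, -0.0, 0.00], [-0.0, -0.0, 0.0], [0.00, 0.0, -0.00], [-0.00, -0.00, 0.00], [-0.0, -0.00, 0.00]]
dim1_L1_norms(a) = [0.38, 0.23, 2.65, 0.51, 0.88]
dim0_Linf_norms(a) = [0.63, 0.44, 1.58]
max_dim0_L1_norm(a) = 2.77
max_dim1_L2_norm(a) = 1.76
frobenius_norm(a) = 1.95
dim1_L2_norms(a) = [0.28, 0.13, 1.76, 0.3, 0.72]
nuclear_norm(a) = 2.33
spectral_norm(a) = 1.90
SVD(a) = [[-0.15, 0.08, -0.77], [0.06, 0.17, -0.53], [0.92, 0.24, 0.03], [0.12, 0.46, -0.20], [0.33, -0.84, -0.28]] @ diag([1.8997838532827944, 0.42130370717928267, 0.0049494568360843585]) @ [[0.33, -0.21, 0.92], [0.5, -0.79, -0.35], [0.80, 0.58, -0.16]]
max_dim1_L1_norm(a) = 2.65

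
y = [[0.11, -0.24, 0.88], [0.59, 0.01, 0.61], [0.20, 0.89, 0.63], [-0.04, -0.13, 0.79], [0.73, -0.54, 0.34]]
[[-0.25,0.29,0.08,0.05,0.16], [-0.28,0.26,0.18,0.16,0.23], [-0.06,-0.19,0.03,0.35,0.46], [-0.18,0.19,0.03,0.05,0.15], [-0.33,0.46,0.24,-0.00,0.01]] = y@[[-0.25,0.25,0.27,0.15,0.12], [0.14,-0.4,-0.05,0.28,0.31], [-0.22,0.19,0.04,0.12,0.25]]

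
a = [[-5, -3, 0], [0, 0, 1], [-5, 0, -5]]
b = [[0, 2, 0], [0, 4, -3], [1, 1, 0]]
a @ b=[[0, -22, 9], [1, 1, 0], [-5, -15, 0]]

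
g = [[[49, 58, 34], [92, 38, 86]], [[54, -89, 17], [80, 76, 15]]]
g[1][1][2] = 15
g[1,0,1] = -89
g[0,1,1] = 38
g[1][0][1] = -89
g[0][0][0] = 49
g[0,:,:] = [[49, 58, 34], [92, 38, 86]]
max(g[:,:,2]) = 86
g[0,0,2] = 34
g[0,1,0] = 92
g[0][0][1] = 58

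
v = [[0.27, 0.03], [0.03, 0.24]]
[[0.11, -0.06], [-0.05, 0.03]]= v@ [[0.42, -0.25], [-0.25, 0.15]]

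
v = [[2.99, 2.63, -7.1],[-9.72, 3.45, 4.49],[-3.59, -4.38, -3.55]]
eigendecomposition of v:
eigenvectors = [[(-0.17-0.46j), -0.17+0.46j, (0.55+0j)], [0.82+0.00j, 0.82-0.00j, (0.16+0j)], [-0.11+0.29j, (-0.11-0.29j), (0.82+0j)]]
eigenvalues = [(4.86+7.06j), (4.86-7.06j), (-6.82+0j)]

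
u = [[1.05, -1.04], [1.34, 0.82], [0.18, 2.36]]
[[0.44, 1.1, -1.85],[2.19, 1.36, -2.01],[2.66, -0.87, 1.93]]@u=[[1.60, -3.92], [3.76, -5.91], [1.97, 1.07]]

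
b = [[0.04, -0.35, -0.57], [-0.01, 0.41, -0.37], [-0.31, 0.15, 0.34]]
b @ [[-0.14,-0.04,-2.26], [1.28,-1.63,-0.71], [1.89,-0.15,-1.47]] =[[-1.53, 0.65, 1.00], [-0.17, -0.61, 0.28], [0.88, -0.28, 0.09]]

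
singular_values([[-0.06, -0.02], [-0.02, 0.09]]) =[0.09, 0.06]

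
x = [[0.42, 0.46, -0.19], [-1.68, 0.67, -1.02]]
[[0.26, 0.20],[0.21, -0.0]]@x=[[-0.23, 0.25, -0.25],[0.09, 0.1, -0.04]]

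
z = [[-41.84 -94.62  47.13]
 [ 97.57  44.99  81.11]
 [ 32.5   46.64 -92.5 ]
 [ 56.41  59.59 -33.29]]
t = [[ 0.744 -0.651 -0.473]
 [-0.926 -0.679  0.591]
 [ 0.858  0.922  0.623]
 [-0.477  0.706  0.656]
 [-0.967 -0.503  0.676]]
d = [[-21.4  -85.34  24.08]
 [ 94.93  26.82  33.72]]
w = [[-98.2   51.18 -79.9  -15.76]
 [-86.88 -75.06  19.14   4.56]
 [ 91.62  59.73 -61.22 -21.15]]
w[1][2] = 19.14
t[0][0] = 0.744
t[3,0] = -0.477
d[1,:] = [94.93, 26.82, 33.72]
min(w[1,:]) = -86.88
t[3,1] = 0.706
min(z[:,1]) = -94.62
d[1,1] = 26.82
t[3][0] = -0.477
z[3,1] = 59.59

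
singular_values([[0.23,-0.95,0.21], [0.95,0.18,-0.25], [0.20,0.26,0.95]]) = [1.01, 1.0, 1.0]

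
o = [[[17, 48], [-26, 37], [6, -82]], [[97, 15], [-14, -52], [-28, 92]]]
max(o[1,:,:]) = 97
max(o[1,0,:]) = 97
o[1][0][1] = 15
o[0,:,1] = [48, 37, -82]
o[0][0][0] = 17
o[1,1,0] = -14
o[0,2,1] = -82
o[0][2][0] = 6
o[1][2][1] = 92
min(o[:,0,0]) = 17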